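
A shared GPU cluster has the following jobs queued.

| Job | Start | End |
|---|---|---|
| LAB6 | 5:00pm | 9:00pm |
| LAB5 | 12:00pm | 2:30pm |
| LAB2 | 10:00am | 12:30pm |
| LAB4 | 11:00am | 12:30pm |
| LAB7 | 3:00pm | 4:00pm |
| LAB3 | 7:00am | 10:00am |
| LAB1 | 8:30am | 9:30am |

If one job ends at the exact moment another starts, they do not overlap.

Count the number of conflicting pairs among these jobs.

Check each pair: they overlap iff neither finishes before the other starts.
Sorted by start: LAB3, LAB1, LAB2, LAB4, LAB5, LAB7, LAB6.
LAB1 starts before LAB3 ends → LAB3 and LAB1 overlap.
LAB2 starts exactly when LAB3 ends (back-to-back, no overlap), so LAB3 has no further overlaps.
LAB2 starts after LAB1 ends, so LAB1 has no further overlaps.
LAB4 starts before LAB2 ends → LAB2 and LAB4 overlap.
LAB5 starts before LAB2 ends → LAB2 and LAB5 overlap.
LAB7 starts after LAB2 ends, so LAB2 has no further overlaps.
LAB5 starts before LAB4 ends → LAB4 and LAB5 overlap.
LAB7 starts after LAB4 ends, so LAB4 has no further overlaps.
LAB7 starts after LAB5 ends, so LAB5 has no further overlaps.
LAB6 starts after LAB7 ends.
Overlapping pairs: LAB1 & LAB3, LAB2 & LAB4, LAB2 & LAB5, LAB4 & LAB5 — 4 in total.

4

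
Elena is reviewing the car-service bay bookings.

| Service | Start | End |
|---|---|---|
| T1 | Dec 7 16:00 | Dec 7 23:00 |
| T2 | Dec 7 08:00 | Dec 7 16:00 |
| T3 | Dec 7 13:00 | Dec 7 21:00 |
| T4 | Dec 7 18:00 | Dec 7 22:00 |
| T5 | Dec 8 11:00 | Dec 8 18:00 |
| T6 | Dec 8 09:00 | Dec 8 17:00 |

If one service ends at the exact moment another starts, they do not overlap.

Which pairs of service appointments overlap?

Sorted by start: T2, T3, T1, T4, T6, T5.
T3 starts before T2 ends → T2 and T3 overlap.
T1 starts exactly when T2 ends (back-to-back, no overlap), so T2 has no further overlaps.
T1 starts before T3 ends → T3 and T1 overlap.
T4 starts before T3 ends → T3 and T4 overlap.
T6 starts after T3 ends, so T3 has no further overlaps.
T4 starts before T1 ends → T1 and T4 overlap.
T6 starts after T1 ends, so T1 has no further overlaps.
T6 starts after T4 ends, so T4 has no further overlaps.
T5 starts before T6 ends → T6 and T5 overlap.

T1 & T3, T1 & T4, T2 & T3, T3 & T4, T5 & T6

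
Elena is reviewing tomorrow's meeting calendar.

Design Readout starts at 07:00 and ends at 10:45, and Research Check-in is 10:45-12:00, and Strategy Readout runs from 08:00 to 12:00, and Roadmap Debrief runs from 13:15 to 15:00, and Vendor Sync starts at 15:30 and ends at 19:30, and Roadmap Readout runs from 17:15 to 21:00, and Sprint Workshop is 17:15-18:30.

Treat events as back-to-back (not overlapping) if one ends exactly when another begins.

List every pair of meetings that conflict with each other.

Check each pair: they overlap iff neither finishes before the other starts.
Sorted by start: Design Readout, Strategy Readout, Research Check-in, Roadmap Debrief, Vendor Sync, Roadmap Readout, Sprint Workshop.
Strategy Readout starts before Design Readout ends → Design Readout and Strategy Readout overlap.
Research Check-in starts exactly when Design Readout ends (back-to-back, no overlap), so Design Readout has no further overlaps.
Research Check-in starts before Strategy Readout ends → Strategy Readout and Research Check-in overlap.
Roadmap Debrief starts after Strategy Readout ends, so Strategy Readout has no further overlaps.
Roadmap Debrief starts after Research Check-in ends, so Research Check-in has no further overlaps.
Vendor Sync starts after Roadmap Debrief ends, so Roadmap Debrief has no further overlaps.
Roadmap Readout starts before Vendor Sync ends → Vendor Sync and Roadmap Readout overlap.
Sprint Workshop starts before Vendor Sync ends → Vendor Sync and Sprint Workshop overlap.
Sprint Workshop starts before Roadmap Readout ends → Roadmap Readout and Sprint Workshop overlap.

Design Readout & Strategy Readout, Research Check-in & Strategy Readout, Roadmap Readout & Sprint Workshop, Roadmap Readout & Vendor Sync, Sprint Workshop & Vendor Sync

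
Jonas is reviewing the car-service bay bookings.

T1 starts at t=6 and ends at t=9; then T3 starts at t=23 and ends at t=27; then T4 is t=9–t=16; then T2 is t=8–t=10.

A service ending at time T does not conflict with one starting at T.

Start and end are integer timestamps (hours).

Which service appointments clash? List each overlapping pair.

Check each pair: they overlap iff neither finishes before the other starts.
Sorted by start: T1, T2, T4, T3.
T2 starts before T1 ends → T1 and T2 overlap.
T4 starts exactly when T1 ends (back-to-back, no overlap); T1 is clear from here.
T4 starts before T2 ends → T2 and T4 overlap.
T3 starts after T2 ends.
T3 starts after T4 ends.

T1 & T2, T2 & T4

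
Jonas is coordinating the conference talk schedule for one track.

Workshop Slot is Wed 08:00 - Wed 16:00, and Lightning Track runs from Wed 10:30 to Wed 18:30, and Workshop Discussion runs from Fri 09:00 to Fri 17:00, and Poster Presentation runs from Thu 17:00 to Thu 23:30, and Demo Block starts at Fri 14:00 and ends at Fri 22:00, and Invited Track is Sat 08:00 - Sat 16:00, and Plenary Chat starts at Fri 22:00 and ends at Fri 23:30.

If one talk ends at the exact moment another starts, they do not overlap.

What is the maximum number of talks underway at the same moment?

2

Walk through starts and ends in time order (an end at T is processed before a start at T):
Wed 08:00 start Workshop Slot → 1
Wed 10:30 start Lightning Track → 2
Wed 16:00 end Workshop Slot → 1
Wed 18:30 end Lightning Track → 0
Thu 17:00 start Poster Presentation → 1
Thu 23:30 end Poster Presentation → 0
Fri 09:00 start Workshop Discussion → 1
Fri 14:00 start Demo Block → 2
Fri 17:00 end Workshop Discussion → 1
Fri 22:00 end Demo Block → 0
Fri 22:00 start Plenary Chat → 1
Fri 23:30 end Plenary Chat → 0
Sat 08:00 start Invited Track → 1
Sat 16:00 end Invited Track → 0
Peak is 2, at Wed 10:30 (Lightning Track, Workshop Slot).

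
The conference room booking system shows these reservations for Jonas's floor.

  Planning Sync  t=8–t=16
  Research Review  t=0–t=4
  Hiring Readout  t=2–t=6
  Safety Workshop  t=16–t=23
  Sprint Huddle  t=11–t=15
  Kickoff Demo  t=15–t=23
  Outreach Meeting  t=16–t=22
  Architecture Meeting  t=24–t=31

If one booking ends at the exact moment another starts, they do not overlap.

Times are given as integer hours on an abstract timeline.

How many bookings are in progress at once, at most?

Sort all start/end points and keep a running count:
t=0 start Research Review → 1
t=2 start Hiring Readout → 2
t=4 end Research Review → 1
t=6 end Hiring Readout → 0
t=8 start Planning Sync → 1
t=11 start Sprint Huddle → 2
t=15 end Sprint Huddle → 1
t=15 start Kickoff Demo → 2
t=16 end Planning Sync → 1
t=16 start Outreach Meeting → 2
t=16 start Safety Workshop → 3
t=22 end Outreach Meeting → 2
t=23 end Kickoff Demo → 1
t=23 end Safety Workshop → 0
t=24 start Architecture Meeting → 1
t=31 end Architecture Meeting → 0
Peak is 3, at t=16 (Kickoff Demo, Outreach Meeting, Safety Workshop).

3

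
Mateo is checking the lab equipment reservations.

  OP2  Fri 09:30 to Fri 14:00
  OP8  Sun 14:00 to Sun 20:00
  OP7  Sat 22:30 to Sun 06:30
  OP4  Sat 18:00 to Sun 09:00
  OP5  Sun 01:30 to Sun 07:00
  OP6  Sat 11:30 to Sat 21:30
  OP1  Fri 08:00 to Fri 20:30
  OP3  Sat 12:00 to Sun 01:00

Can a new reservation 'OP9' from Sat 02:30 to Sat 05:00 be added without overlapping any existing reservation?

OP1: ends Fri 20:30 at or before OP9 starts Sat 02:30 → clear.
OP2: ends Fri 14:00 at or before OP9 starts Sat 02:30 → clear.
OP6: starts Sat 11:30 at or after OP9 ends Sat 05:00 → clear.
OP3: starts Sat 12:00 at or after OP9 ends Sat 05:00 → clear.
OP4: starts Sat 18:00 at or after OP9 ends Sat 05:00 → clear.
OP7: starts Sat 22:30 at or after OP9 ends Sat 05:00 → clear.
OP5: starts Sun 01:30 at or after OP9 ends Sat 05:00 → clear.
OP8: starts Sun 14:00 at or after OP9 ends Sat 05:00 → clear.

Yes — the slot is free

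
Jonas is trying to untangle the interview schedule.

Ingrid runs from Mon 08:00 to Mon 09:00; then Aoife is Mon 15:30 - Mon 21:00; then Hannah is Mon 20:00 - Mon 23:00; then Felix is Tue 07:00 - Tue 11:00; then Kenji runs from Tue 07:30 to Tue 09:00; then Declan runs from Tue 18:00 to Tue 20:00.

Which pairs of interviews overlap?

Aoife & Hannah, Felix & Kenji

Sorted by start: Ingrid, Aoife, Hannah, Felix, Kenji, Declan.
Aoife starts after Ingrid ends; Ingrid is clear from here.
Hannah starts before Aoife ends → Aoife and Hannah overlap.
Felix starts after Aoife ends; Aoife is clear from here.
Felix starts after Hannah ends; Hannah is clear from here.
Kenji starts before Felix ends → Felix and Kenji overlap.
Declan starts after Felix ends.
Declan starts after Kenji ends.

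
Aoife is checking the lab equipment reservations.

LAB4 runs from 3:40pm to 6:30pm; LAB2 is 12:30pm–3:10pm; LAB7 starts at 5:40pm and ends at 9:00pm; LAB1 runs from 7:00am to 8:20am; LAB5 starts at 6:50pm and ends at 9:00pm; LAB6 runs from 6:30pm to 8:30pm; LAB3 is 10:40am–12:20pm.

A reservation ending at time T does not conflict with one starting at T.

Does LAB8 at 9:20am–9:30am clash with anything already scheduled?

LAB1: ends 8:20am at or before LAB8 starts 9:20am → clear.
LAB3: starts 10:40am at or after LAB8 ends 9:30am → clear.
LAB2: starts 12:30pm at or after LAB8 ends 9:30am → clear.
LAB4: starts 3:40pm at or after LAB8 ends 9:30am → clear.
LAB7: starts 5:40pm at or after LAB8 ends 9:30am → clear.
LAB6: starts 6:30pm at or after LAB8 ends 9:30am → clear.
LAB5: starts 6:50pm at or after LAB8 ends 9:30am → clear.

No — it doesn't clash with anything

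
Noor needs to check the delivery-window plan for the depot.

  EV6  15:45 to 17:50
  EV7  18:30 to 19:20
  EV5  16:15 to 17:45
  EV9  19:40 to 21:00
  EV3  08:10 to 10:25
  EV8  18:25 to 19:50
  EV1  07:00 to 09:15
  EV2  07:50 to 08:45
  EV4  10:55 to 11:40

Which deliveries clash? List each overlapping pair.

Two intervals overlap when each starts before the other ends.
Sorted by start: EV1, EV2, EV3, EV4, EV6, EV5, EV8, EV7, EV9.
EV2 starts before EV1 ends → EV1 and EV2 overlap.
EV3 starts before EV1 ends → EV1 and EV3 overlap.
EV4 starts after EV1 ends, so EV1 has no further overlaps.
EV3 starts before EV2 ends → EV2 and EV3 overlap.
EV4 starts after EV2 ends, so EV2 has no further overlaps.
EV4 starts after EV3 ends, so EV3 has no further overlaps.
EV6 starts after EV4 ends, so EV4 has no further overlaps.
EV5 starts before EV6 ends → EV6 and EV5 overlap.
EV8 starts after EV6 ends, so EV6 has no further overlaps.
EV8 starts after EV5 ends, so EV5 has no further overlaps.
EV7 starts before EV8 ends → EV8 and EV7 overlap.
EV9 starts before EV8 ends → EV8 and EV9 overlap.
EV9 starts after EV7 ends.

EV1 & EV2, EV1 & EV3, EV2 & EV3, EV5 & EV6, EV7 & EV8, EV8 & EV9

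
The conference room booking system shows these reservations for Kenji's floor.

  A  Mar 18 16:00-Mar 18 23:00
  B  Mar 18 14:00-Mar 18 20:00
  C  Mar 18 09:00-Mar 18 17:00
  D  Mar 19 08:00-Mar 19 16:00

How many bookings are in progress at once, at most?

Sort all start/end points and keep a running count:
Mar 18 09:00 start C → 1
Mar 18 14:00 start B → 2
Mar 18 16:00 start A → 3
Mar 18 17:00 end C → 2
Mar 18 20:00 end B → 1
Mar 18 23:00 end A → 0
Mar 19 08:00 start D → 1
Mar 19 16:00 end D → 0
Peak is 3, at Mar 18 16:00 (A, B, C).

3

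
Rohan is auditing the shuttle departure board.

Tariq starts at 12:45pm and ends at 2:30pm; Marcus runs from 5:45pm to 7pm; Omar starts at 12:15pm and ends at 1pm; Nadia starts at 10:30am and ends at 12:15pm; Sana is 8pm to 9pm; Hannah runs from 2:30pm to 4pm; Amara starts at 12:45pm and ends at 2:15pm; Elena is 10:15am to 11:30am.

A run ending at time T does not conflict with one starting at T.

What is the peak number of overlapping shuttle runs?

Sort all start/end points and keep a running count:
10:15am start Elena → 1
10:30am start Nadia → 2
11:30am end Elena → 1
12:15pm end Nadia → 0
12:15pm start Omar → 1
12:45pm start Amara → 2
12:45pm start Tariq → 3
1pm end Omar → 2
2:15pm end Amara → 1
2:30pm end Tariq → 0
2:30pm start Hannah → 1
4pm end Hannah → 0
5:45pm start Marcus → 1
7pm end Marcus → 0
8pm start Sana → 1
9pm end Sana → 0
Peak is 3, at 12:45pm (Amara, Omar, Tariq).

3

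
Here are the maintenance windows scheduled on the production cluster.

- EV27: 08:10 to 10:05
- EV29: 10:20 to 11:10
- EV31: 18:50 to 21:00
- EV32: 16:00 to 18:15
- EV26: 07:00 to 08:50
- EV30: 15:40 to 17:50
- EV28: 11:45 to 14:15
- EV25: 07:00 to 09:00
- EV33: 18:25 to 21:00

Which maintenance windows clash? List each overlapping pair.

EV25 & EV26, EV25 & EV27, EV26 & EV27, EV30 & EV32, EV31 & EV33

Sorted by start: EV25, EV26, EV27, EV29, EV28, EV30, EV32, EV33, EV31.
EV26 starts before EV25 ends → EV25 and EV26 overlap.
EV27 starts before EV25 ends → EV25 and EV27 overlap.
EV29 starts after EV25 ends — done with EV25.
EV27 starts before EV26 ends → EV26 and EV27 overlap.
EV29 starts after EV26 ends — done with EV26.
EV29 starts after EV27 ends — done with EV27.
EV28 starts after EV29 ends — done with EV29.
EV30 starts after EV28 ends — done with EV28.
EV32 starts before EV30 ends → EV30 and EV32 overlap.
EV33 starts after EV30 ends — done with EV30.
EV33 starts after EV32 ends — done with EV32.
EV31 starts before EV33 ends → EV33 and EV31 overlap.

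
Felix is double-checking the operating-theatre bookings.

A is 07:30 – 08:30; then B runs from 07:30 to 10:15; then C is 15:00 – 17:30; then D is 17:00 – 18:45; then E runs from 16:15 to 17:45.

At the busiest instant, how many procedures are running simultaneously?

3

Walk through starts and ends in time order (an end at T is processed before a start at T):
07:30 start A → 1
07:30 start B → 2
08:30 end A → 1
10:15 end B → 0
15:00 start C → 1
16:15 start E → 2
17:00 start D → 3
17:30 end C → 2
17:45 end E → 1
18:45 end D → 0
Peak is 3, at 17:00 (C, D, E).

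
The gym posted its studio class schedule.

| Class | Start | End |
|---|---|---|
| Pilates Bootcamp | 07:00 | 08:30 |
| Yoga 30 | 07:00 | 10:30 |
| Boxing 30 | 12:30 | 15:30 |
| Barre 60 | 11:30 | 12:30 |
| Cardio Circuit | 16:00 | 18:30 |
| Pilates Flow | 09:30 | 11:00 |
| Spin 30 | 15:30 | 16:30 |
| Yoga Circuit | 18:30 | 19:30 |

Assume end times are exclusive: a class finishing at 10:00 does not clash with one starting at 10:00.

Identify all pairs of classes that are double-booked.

Cardio Circuit & Spin 30, Pilates Bootcamp & Yoga 30, Pilates Flow & Yoga 30

Sorted by start: Pilates Bootcamp, Yoga 30, Pilates Flow, Barre 60, Boxing 30, Spin 30, Cardio Circuit, Yoga Circuit.
Yoga 30 starts before Pilates Bootcamp ends → Pilates Bootcamp and Yoga 30 overlap.
Pilates Flow starts after Pilates Bootcamp ends; Pilates Bootcamp is clear from here.
Pilates Flow starts before Yoga 30 ends → Yoga 30 and Pilates Flow overlap.
Barre 60 starts after Yoga 30 ends; Yoga 30 is clear from here.
Barre 60 starts after Pilates Flow ends; Pilates Flow is clear from here.
Boxing 30 starts exactly when Barre 60 ends (back-to-back, no overlap); Barre 60 is clear from here.
Spin 30 starts exactly when Boxing 30 ends (back-to-back, no overlap); Boxing 30 is clear from here.
Cardio Circuit starts before Spin 30 ends → Spin 30 and Cardio Circuit overlap.
Yoga Circuit starts after Spin 30 ends.
Yoga Circuit starts exactly when Cardio Circuit ends (back-to-back, no overlap).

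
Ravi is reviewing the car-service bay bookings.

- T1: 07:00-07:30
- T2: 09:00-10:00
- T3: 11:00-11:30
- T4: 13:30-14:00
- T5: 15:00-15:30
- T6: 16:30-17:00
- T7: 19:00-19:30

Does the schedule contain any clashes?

Sorted by start: T1, T2, T3, T4, T5, T6, T7.
T2 starts after T1 ends; T1 is clear from here.
T3 starts after T2 ends; T2 is clear from here.
T4 starts after T3 ends; T3 is clear from here.
T5 starts after T4 ends; T4 is clear from here.
T6 starts after T5 ends; T5 is clear from here.
T7 starts after T6 ends.
Every pair is clear; the schedule has no overlaps.

No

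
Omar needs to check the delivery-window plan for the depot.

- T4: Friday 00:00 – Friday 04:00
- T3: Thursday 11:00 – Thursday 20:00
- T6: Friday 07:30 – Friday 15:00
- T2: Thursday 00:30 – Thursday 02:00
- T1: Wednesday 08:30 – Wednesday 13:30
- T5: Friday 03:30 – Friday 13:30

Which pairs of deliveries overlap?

Sorted by start: T1, T2, T3, T4, T5, T6.
T2 starts after T1 ends — done with T1.
T3 starts after T2 ends — done with T2.
T4 starts after T3 ends — done with T3.
T5 starts before T4 ends → T4 and T5 overlap.
T6 starts after T4 ends.
T6 starts before T5 ends → T5 and T6 overlap.

T4 & T5, T5 & T6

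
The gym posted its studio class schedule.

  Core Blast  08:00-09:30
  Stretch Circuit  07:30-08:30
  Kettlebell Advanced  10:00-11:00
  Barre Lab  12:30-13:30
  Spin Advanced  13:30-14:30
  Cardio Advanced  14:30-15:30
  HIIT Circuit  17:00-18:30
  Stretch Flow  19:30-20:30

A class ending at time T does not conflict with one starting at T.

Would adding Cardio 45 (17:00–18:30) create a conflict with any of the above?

Stretch Circuit: ends 08:30 at or before Cardio 45 starts 17:00 → clear.
Core Blast: ends 09:30 at or before Cardio 45 starts 17:00 → clear.
Kettlebell Advanced: ends 11:00 at or before Cardio 45 starts 17:00 → clear.
Barre Lab: ends 13:30 at or before Cardio 45 starts 17:00 → clear.
Spin Advanced: ends 14:30 at or before Cardio 45 starts 17:00 → clear.
Cardio Advanced: ends 15:30 at or before Cardio 45 starts 17:00 → clear.
HIIT Circuit: starts 17:00 before Cardio 45 ends 18:30, and ends 18:30 after Cardio 45 starts 17:00 → overlap.
Stretch Flow: starts 19:30 at or after Cardio 45 ends 18:30 → clear.
Cardio 45 overlaps HIIT Circuit.

Yes — it overlaps HIIT Circuit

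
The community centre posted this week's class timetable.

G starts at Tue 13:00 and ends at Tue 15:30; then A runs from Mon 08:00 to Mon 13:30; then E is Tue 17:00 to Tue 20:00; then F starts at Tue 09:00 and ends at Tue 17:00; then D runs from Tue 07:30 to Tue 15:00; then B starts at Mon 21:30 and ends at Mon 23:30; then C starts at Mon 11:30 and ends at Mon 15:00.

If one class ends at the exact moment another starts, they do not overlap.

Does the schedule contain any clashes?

Yes

Sorted by start: A, C, B, D, F, G, E.
C starts before A ends → A and C overlap.
That's a conflict, so the schedule is not conflict-free.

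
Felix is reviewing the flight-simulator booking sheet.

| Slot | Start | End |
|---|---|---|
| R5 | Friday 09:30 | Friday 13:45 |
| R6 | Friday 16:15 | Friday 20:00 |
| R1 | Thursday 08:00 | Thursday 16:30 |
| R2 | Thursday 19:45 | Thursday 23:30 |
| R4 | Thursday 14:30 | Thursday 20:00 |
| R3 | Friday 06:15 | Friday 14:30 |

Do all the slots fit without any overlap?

No

Sorted by start: R1, R4, R2, R3, R5, R6.
R4 starts before R1 ends → R1 and R4 overlap.
That's a conflict, so the schedule is not conflict-free.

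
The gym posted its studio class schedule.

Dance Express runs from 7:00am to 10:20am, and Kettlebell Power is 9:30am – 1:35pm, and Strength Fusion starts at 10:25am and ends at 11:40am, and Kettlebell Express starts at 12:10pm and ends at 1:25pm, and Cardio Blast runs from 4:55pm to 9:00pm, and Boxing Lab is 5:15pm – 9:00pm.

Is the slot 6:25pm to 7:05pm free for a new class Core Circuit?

Dance Express: ends 10:20am at or before Core Circuit starts 6:25pm → clear.
Kettlebell Power: ends 1:35pm at or before Core Circuit starts 6:25pm → clear.
Strength Fusion: ends 11:40am at or before Core Circuit starts 6:25pm → clear.
Kettlebell Express: ends 1:25pm at or before Core Circuit starts 6:25pm → clear.
Cardio Blast: starts 4:55pm before Core Circuit ends 7:05pm, and ends 9:00pm after Core Circuit starts 6:25pm → overlap.
Boxing Lab: starts 5:15pm before Core Circuit ends 7:05pm, and ends 9:00pm after Core Circuit starts 6:25pm → overlap.
Core Circuit overlaps Cardio Blast, Boxing Lab.

No — it overlaps Boxing Lab, Cardio Blast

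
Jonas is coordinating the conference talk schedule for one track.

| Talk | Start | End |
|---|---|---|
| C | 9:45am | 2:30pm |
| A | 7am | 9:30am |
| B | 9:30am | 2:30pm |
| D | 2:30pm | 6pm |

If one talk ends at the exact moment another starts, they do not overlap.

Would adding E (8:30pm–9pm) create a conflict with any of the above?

A: ends 9:30am at or before E starts 8:30pm → clear.
B: ends 2:30pm at or before E starts 8:30pm → clear.
C: ends 2:30pm at or before E starts 8:30pm → clear.
D: ends 6pm at or before E starts 8:30pm → clear.

No — it doesn't clash with anything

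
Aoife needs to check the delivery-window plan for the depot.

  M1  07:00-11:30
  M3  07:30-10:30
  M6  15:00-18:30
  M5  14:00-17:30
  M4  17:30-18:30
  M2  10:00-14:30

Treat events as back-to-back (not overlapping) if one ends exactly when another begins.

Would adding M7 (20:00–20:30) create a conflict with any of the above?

M1: ends 11:30 at or before M7 starts 20:00 → clear.
M3: ends 10:30 at or before M7 starts 20:00 → clear.
M2: ends 14:30 at or before M7 starts 20:00 → clear.
M5: ends 17:30 at or before M7 starts 20:00 → clear.
M6: ends 18:30 at or before M7 starts 20:00 → clear.
M4: ends 18:30 at or before M7 starts 20:00 → clear.

No — it doesn't clash with anything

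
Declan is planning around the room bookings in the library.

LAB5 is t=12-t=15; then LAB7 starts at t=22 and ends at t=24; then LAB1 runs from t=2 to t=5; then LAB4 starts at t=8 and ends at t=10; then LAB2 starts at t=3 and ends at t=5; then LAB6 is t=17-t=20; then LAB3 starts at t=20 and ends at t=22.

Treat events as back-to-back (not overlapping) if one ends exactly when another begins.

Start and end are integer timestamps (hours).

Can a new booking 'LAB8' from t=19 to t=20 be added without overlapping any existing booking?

LAB1: ends t=5 at or before LAB8 starts t=19 → clear.
LAB2: ends t=5 at or before LAB8 starts t=19 → clear.
LAB4: ends t=10 at or before LAB8 starts t=19 → clear.
LAB5: ends t=15 at or before LAB8 starts t=19 → clear.
LAB6: starts t=17 before LAB8 ends t=20, and ends t=20 after LAB8 starts t=19 → overlap.
LAB3: starts t=20 at or after LAB8 ends t=20 → clear.
LAB7: starts t=22 at or after LAB8 ends t=20 → clear.
LAB8 overlaps LAB6.

No — it overlaps LAB6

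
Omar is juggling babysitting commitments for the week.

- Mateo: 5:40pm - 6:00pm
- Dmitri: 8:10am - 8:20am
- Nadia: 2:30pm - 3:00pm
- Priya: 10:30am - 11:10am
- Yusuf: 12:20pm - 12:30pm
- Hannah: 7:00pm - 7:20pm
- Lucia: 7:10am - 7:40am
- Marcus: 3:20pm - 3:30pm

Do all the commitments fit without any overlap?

Yes

Sorted by start: Lucia, Dmitri, Priya, Yusuf, Nadia, Marcus, Mateo, Hannah.
Dmitri starts after Lucia ends, so nothing later overlaps Lucia either.
Priya starts after Dmitri ends, so nothing later overlaps Dmitri either.
Yusuf starts after Priya ends, so nothing later overlaps Priya either.
Nadia starts after Yusuf ends, so nothing later overlaps Yusuf either.
Marcus starts after Nadia ends, so nothing later overlaps Nadia either.
Mateo starts after Marcus ends, so nothing later overlaps Marcus either.
Hannah starts after Mateo ends.
Every pair is clear; the schedule has no overlaps.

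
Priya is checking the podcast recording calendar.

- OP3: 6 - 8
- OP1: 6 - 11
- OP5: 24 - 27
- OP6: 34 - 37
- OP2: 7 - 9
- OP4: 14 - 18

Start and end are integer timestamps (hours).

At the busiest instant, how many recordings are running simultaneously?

Walk through starts and ends in time order (an end at T is processed before a start at T):
6 start OP1 → 1
6 start OP3 → 2
7 start OP2 → 3
8 end OP3 → 2
9 end OP2 → 1
11 end OP1 → 0
14 start OP4 → 1
18 end OP4 → 0
24 start OP5 → 1
27 end OP5 → 0
34 start OP6 → 1
37 end OP6 → 0
Peak is 3, at 7 (OP1, OP2, OP3).

3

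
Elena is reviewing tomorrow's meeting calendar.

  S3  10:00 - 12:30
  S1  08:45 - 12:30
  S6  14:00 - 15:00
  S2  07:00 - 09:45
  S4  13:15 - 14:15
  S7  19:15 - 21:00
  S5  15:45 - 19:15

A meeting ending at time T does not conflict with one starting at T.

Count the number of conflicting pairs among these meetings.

Sorted by start: S2, S1, S3, S4, S6, S5, S7.
S1 starts before S2 ends → S2 and S1 overlap.
S3 starts after S2 ends, so S2 has no further overlaps.
S3 starts before S1 ends → S1 and S3 overlap.
S4 starts after S1 ends, so S1 has no further overlaps.
S4 starts after S3 ends, so S3 has no further overlaps.
S6 starts before S4 ends → S4 and S6 overlap.
S5 starts after S4 ends, so S4 has no further overlaps.
S5 starts after S6 ends, so S6 has no further overlaps.
S7 starts exactly when S5 ends (back-to-back, no overlap).
Overlapping pairs: S1 & S2, S1 & S3, S4 & S6 — 3 in total.

3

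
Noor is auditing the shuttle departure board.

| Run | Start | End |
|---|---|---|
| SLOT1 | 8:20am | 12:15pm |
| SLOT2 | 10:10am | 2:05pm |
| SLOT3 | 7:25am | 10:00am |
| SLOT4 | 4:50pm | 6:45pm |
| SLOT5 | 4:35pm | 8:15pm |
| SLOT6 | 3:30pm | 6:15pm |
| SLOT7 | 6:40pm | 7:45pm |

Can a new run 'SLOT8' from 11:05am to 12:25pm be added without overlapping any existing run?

SLOT3: ends 10:00am at or before SLOT8 starts 11:05am → clear.
SLOT1: starts 8:20am before SLOT8 ends 12:25pm, and ends 12:15pm after SLOT8 starts 11:05am → overlap.
SLOT2: starts 10:10am before SLOT8 ends 12:25pm, and ends 2:05pm after SLOT8 starts 11:05am → overlap.
SLOT6: starts 3:30pm at or after SLOT8 ends 12:25pm → clear.
SLOT5: starts 4:35pm at or after SLOT8 ends 12:25pm → clear.
SLOT4: starts 4:50pm at or after SLOT8 ends 12:25pm → clear.
SLOT7: starts 6:40pm at or after SLOT8 ends 12:25pm → clear.
SLOT8 overlaps SLOT1, SLOT2.

No — it overlaps SLOT1, SLOT2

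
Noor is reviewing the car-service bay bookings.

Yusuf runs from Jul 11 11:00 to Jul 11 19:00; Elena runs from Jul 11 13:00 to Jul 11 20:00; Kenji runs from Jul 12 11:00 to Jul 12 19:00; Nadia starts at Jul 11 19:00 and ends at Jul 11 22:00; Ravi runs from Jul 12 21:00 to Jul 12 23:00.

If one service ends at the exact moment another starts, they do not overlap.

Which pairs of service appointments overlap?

Elena & Nadia, Elena & Yusuf

Check each pair: they overlap iff neither finishes before the other starts.
Sorted by start: Yusuf, Elena, Nadia, Kenji, Ravi.
Elena starts before Yusuf ends → Yusuf and Elena overlap.
Nadia starts exactly when Yusuf ends (back-to-back, no overlap) — done with Yusuf.
Nadia starts before Elena ends → Elena and Nadia overlap.
Kenji starts after Elena ends — done with Elena.
Kenji starts after Nadia ends — done with Nadia.
Ravi starts after Kenji ends.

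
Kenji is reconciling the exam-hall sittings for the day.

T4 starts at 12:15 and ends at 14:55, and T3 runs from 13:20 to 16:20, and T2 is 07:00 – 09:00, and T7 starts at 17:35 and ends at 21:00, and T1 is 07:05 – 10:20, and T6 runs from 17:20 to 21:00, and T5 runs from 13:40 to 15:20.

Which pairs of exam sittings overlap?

T1 & T2, T3 & T4, T3 & T5, T4 & T5, T6 & T7

Sorted by start: T2, T1, T4, T3, T5, T6, T7.
T1 starts before T2 ends → T2 and T1 overlap.
T4 starts after T2 ends, so nothing later overlaps T2 either.
T4 starts after T1 ends, so nothing later overlaps T1 either.
T3 starts before T4 ends → T4 and T3 overlap.
T5 starts before T4 ends → T4 and T5 overlap.
T6 starts after T4 ends, so nothing later overlaps T4 either.
T5 starts before T3 ends → T3 and T5 overlap.
T6 starts after T3 ends, so nothing later overlaps T3 either.
T6 starts after T5 ends, so nothing later overlaps T5 either.
T7 starts before T6 ends → T6 and T7 overlap.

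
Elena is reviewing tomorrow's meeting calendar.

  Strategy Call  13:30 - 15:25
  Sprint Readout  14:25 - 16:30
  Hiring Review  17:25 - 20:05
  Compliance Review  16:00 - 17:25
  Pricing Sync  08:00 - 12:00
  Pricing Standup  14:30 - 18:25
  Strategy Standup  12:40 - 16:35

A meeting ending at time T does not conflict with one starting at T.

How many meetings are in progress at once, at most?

Sweep the timeline, counting +1 at each start and −1 at each end (ends before starts at a tie):
08:00 start Pricing Sync → 1
12:00 end Pricing Sync → 0
12:40 start Strategy Standup → 1
13:30 start Strategy Call → 2
14:25 start Sprint Readout → 3
14:30 start Pricing Standup → 4
15:25 end Strategy Call → 3
16:00 start Compliance Review → 4
16:30 end Sprint Readout → 3
16:35 end Strategy Standup → 2
17:25 end Compliance Review → 1
17:25 start Hiring Review → 2
18:25 end Pricing Standup → 1
20:05 end Hiring Review → 0
Peak is 4, at 14:30 (Pricing Standup, Sprint Readout, Strategy Call, Strategy Standup).

4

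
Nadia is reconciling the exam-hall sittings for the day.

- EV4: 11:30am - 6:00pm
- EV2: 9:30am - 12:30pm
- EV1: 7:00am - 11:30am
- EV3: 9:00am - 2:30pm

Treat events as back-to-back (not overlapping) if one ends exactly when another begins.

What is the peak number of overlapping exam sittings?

Walk through starts and ends in time order (an end at T is processed before a start at T):
7:00am start EV1 → 1
9:00am start EV3 → 2
9:30am start EV2 → 3
11:30am end EV1 → 2
11:30am start EV4 → 3
12:30pm end EV2 → 2
2:30pm end EV3 → 1
6:00pm end EV4 → 0
Peak is 3, at 9:30am (EV1, EV2, EV3).

3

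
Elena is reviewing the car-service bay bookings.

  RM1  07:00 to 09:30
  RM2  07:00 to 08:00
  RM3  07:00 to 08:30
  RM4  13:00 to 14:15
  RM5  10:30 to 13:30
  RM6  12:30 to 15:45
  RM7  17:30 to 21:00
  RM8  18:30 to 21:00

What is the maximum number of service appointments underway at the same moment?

3

Walk through starts and ends in time order (an end at T is processed before a start at T):
07:00 start RM1 → 1
07:00 start RM2 → 2
07:00 start RM3 → 3
08:00 end RM2 → 2
08:30 end RM3 → 1
09:30 end RM1 → 0
10:30 start RM5 → 1
12:30 start RM6 → 2
13:00 start RM4 → 3
13:30 end RM5 → 2
14:15 end RM4 → 1
15:45 end RM6 → 0
17:30 start RM7 → 1
18:30 start RM8 → 2
21:00 end RM7 → 1
21:00 end RM8 → 0
Peak is 3, at 07:00 (RM1, RM2, RM3).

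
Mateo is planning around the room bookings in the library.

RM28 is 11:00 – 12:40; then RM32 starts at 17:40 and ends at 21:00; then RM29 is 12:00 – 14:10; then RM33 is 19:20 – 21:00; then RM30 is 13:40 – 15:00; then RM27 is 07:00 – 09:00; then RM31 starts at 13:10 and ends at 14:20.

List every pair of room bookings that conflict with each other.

RM28 & RM29, RM29 & RM30, RM29 & RM31, RM30 & RM31, RM32 & RM33

Sorted by start: RM27, RM28, RM29, RM31, RM30, RM32, RM33.
RM28 starts after RM27 ends, so nothing later overlaps RM27 either.
RM29 starts before RM28 ends → RM28 and RM29 overlap.
RM31 starts after RM28 ends, so nothing later overlaps RM28 either.
RM31 starts before RM29 ends → RM29 and RM31 overlap.
RM30 starts before RM29 ends → RM29 and RM30 overlap.
RM32 starts after RM29 ends, so nothing later overlaps RM29 either.
RM30 starts before RM31 ends → RM31 and RM30 overlap.
RM32 starts after RM31 ends, so nothing later overlaps RM31 either.
RM32 starts after RM30 ends, so nothing later overlaps RM30 either.
RM33 starts before RM32 ends → RM32 and RM33 overlap.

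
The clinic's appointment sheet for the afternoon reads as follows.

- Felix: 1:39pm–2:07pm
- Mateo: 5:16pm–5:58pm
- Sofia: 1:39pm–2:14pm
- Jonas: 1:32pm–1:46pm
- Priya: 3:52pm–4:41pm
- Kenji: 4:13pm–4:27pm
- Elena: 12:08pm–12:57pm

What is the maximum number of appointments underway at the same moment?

3

Walk through starts and ends in time order (an end at T is processed before a start at T):
12:08pm start Elena → 1
12:57pm end Elena → 0
1:32pm start Jonas → 1
1:39pm start Felix → 2
1:39pm start Sofia → 3
1:46pm end Jonas → 2
2:07pm end Felix → 1
2:14pm end Sofia → 0
3:52pm start Priya → 1
4:13pm start Kenji → 2
4:27pm end Kenji → 1
4:41pm end Priya → 0
5:16pm start Mateo → 1
5:58pm end Mateo → 0
Peak is 3, at 1:39pm (Felix, Jonas, Sofia).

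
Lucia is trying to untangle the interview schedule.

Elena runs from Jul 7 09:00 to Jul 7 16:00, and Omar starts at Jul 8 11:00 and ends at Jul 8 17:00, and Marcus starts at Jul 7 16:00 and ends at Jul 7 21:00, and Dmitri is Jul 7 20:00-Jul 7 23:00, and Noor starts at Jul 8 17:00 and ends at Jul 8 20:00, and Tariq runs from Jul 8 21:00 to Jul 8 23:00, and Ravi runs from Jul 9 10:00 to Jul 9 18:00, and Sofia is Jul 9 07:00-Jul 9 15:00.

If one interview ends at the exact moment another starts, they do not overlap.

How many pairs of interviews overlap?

2

Sorted by start: Elena, Marcus, Dmitri, Omar, Noor, Tariq, Sofia, Ravi.
Marcus starts exactly when Elena ends (back-to-back, no overlap), so Elena has no further overlaps.
Dmitri starts before Marcus ends → Marcus and Dmitri overlap.
Omar starts after Marcus ends, so Marcus has no further overlaps.
Omar starts after Dmitri ends, so Dmitri has no further overlaps.
Noor starts exactly when Omar ends (back-to-back, no overlap), so Omar has no further overlaps.
Tariq starts after Noor ends, so Noor has no further overlaps.
Sofia starts after Tariq ends, so Tariq has no further overlaps.
Ravi starts before Sofia ends → Sofia and Ravi overlap.
Overlapping pairs: Dmitri & Marcus, Ravi & Sofia — 2 in total.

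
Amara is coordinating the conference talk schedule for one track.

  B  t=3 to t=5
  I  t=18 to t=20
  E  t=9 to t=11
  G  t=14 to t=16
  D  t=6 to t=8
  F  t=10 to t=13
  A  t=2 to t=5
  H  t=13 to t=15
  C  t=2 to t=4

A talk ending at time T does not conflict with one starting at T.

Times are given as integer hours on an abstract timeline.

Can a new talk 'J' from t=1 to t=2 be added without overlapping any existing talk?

A: starts t=2 at or after J ends t=2 → clear.
C: starts t=2 at or after J ends t=2 → clear.
B: starts t=3 at or after J ends t=2 → clear.
D: starts t=6 at or after J ends t=2 → clear.
E: starts t=9 at or after J ends t=2 → clear.
F: starts t=10 at or after J ends t=2 → clear.
H: starts t=13 at or after J ends t=2 → clear.
G: starts t=14 at or after J ends t=2 → clear.
I: starts t=18 at or after J ends t=2 → clear.

Yes — the slot is free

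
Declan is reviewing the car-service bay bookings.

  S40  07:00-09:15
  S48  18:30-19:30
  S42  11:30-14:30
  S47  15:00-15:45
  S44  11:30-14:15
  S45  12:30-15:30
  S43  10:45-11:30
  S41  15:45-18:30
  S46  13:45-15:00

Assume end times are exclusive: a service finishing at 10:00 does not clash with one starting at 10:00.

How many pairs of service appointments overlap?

Sorted by start: S40, S43, S42, S44, S45, S46, S47, S41, S48.
S43 starts after S40 ends — done with S40.
S42 starts exactly when S43 ends (back-to-back, no overlap) — done with S43.
S44 starts before S42 ends → S42 and S44 overlap.
S45 starts before S42 ends → S42 and S45 overlap.
S46 starts before S42 ends → S42 and S46 overlap.
S47 starts after S42 ends — done with S42.
S45 starts before S44 ends → S44 and S45 overlap.
S46 starts before S44 ends → S44 and S46 overlap.
S47 starts after S44 ends — done with S44.
S46 starts before S45 ends → S45 and S46 overlap.
S47 starts before S45 ends → S45 and S47 overlap.
S41 starts after S45 ends — done with S45.
S47 starts exactly when S46 ends (back-to-back, no overlap) — done with S46.
S41 starts exactly when S47 ends (back-to-back, no overlap) — done with S47.
S48 starts exactly when S41 ends (back-to-back, no overlap).
Overlapping pairs: S42 & S44, S42 & S45, S42 & S46, S44 & S45, S44 & S46, S45 & S46, S45 & S47 — 7 in total.

7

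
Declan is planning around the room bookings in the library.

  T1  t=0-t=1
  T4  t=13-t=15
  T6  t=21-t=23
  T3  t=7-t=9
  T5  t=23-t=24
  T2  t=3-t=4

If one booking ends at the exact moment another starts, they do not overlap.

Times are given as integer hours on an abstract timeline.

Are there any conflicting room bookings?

Sorted by start: T1, T2, T3, T4, T6, T5.
T2 starts after T1 ends; T1 is clear from here.
T3 starts after T2 ends; T2 is clear from here.
T4 starts after T3 ends; T3 is clear from here.
T6 starts after T4 ends; T4 is clear from here.
T5 starts exactly when T6 ends (back-to-back, no overlap).
Every pair is clear; the schedule has no overlaps.

No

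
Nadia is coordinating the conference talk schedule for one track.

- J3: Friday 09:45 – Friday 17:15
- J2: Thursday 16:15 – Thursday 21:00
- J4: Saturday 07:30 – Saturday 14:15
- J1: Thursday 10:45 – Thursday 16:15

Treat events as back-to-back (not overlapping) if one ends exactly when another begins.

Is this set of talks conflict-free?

Sorted by start: J1, J2, J3, J4.
J2 starts exactly when J1 ends (back-to-back, no overlap), so J1 has no further overlaps.
J3 starts after J2 ends, so J2 has no further overlaps.
J4 starts after J3 ends.
Every pair is clear; the schedule has no overlaps.

Yes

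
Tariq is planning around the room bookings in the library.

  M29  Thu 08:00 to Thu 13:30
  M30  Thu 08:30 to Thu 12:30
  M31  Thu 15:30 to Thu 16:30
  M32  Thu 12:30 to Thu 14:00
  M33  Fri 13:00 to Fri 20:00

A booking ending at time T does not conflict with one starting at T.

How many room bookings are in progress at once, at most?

2

Sort all start/end points and keep a running count:
Thu 08:00 start M29 → 1
Thu 08:30 start M30 → 2
Thu 12:30 end M30 → 1
Thu 12:30 start M32 → 2
Thu 13:30 end M29 → 1
Thu 14:00 end M32 → 0
Thu 15:30 start M31 → 1
Thu 16:30 end M31 → 0
Fri 13:00 start M33 → 1
Fri 20:00 end M33 → 0
Peak is 2, at Thu 08:30 (M29, M30).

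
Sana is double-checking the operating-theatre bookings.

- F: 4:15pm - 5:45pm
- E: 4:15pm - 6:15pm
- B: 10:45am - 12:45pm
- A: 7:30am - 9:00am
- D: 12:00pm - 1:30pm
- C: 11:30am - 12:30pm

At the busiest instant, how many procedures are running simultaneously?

Sort all start/end points and keep a running count:
7:30am start A → 1
9:00am end A → 0
10:45am start B → 1
11:30am start C → 2
12:00pm start D → 3
12:30pm end C → 2
12:45pm end B → 1
1:30pm end D → 0
4:15pm start E → 1
4:15pm start F → 2
5:45pm end F → 1
6:15pm end E → 0
Peak is 3, at 12:00pm (B, C, D).

3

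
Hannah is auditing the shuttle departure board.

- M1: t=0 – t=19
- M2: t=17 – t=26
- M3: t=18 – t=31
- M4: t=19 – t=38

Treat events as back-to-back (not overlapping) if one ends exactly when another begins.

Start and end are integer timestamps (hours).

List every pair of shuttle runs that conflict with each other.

Sorted by start: M1, M2, M3, M4.
M2 starts before M1 ends → M1 and M2 overlap.
M3 starts before M1 ends → M1 and M3 overlap.
M4 starts exactly when M1 ends (back-to-back, no overlap).
M3 starts before M2 ends → M2 and M3 overlap.
M4 starts before M2 ends → M2 and M4 overlap.
M4 starts before M3 ends → M3 and M4 overlap.

M1 & M2, M1 & M3, M2 & M3, M2 & M4, M3 & M4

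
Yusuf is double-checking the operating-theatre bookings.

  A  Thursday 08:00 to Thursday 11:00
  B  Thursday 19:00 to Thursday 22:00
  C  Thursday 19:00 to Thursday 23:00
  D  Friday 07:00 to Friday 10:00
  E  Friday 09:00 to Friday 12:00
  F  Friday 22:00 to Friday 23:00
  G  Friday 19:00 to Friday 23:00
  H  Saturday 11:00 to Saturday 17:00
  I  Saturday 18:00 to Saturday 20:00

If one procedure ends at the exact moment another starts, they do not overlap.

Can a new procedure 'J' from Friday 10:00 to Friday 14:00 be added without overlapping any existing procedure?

A: ends Thursday 11:00 at or before J starts Friday 10:00 → clear.
B: ends Thursday 22:00 at or before J starts Friday 10:00 → clear.
C: ends Thursday 23:00 at or before J starts Friday 10:00 → clear.
D: ends Friday 10:00 at or before J starts Friday 10:00 → clear.
E: starts Friday 09:00 before J ends Friday 14:00, and ends Friday 12:00 after J starts Friday 10:00 → overlap.
G: starts Friday 19:00 at or after J ends Friday 14:00 → clear.
F: starts Friday 22:00 at or after J ends Friday 14:00 → clear.
H: starts Saturday 11:00 at or after J ends Friday 14:00 → clear.
I: starts Saturday 18:00 at or after J ends Friday 14:00 → clear.
J overlaps E.

No — it overlaps E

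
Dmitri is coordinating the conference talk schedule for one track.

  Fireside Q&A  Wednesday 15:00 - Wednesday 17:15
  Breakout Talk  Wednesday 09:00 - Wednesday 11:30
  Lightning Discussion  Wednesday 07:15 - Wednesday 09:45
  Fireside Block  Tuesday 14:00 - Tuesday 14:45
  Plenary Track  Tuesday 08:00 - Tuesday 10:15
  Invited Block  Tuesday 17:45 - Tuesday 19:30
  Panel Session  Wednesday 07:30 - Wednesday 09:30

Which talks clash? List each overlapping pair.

Breakout Talk & Lightning Discussion, Breakout Talk & Panel Session, Lightning Discussion & Panel Session

Sorted by start: Plenary Track, Fireside Block, Invited Block, Lightning Discussion, Panel Session, Breakout Talk, Fireside Q&A.
Fireside Block starts after Plenary Track ends; Plenary Track is clear from here.
Invited Block starts after Fireside Block ends; Fireside Block is clear from here.
Lightning Discussion starts after Invited Block ends; Invited Block is clear from here.
Panel Session starts before Lightning Discussion ends → Lightning Discussion and Panel Session overlap.
Breakout Talk starts before Lightning Discussion ends → Lightning Discussion and Breakout Talk overlap.
Fireside Q&A starts after Lightning Discussion ends.
Breakout Talk starts before Panel Session ends → Panel Session and Breakout Talk overlap.
Fireside Q&A starts after Panel Session ends.
Fireside Q&A starts after Breakout Talk ends.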